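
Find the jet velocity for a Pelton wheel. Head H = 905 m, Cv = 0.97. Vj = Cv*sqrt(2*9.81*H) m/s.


Vj = 0.97 * sqrt(2*9.81*905) = 129.2545 m/s


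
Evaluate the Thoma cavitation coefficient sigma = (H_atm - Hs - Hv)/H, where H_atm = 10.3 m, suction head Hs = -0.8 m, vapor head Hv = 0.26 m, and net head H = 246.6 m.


sigma = (10.3 - (-0.8) - 0.26) / 246.6 = 0.0440


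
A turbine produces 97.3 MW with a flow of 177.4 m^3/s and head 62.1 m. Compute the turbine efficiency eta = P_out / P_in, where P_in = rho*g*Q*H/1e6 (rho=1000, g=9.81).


P_in = 1000 * 9.81 * 177.4 * 62.1 / 1e6 = 108.0723 MW
eta = 97.3 / 108.0723 = 0.9003


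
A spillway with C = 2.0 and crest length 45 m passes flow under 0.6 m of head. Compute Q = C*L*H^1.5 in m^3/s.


Q = 2.0 * 45 * 0.6^1.5 = 41.8282 m^3/s


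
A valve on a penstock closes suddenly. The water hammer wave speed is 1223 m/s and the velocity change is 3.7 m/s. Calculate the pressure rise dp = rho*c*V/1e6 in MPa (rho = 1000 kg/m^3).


dp = 1000 * 1223 * 3.7 / 1e6 = 4.5251 MPa


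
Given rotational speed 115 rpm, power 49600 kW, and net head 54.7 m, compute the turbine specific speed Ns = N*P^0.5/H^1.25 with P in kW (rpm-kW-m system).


Ns = 115 * 49600^0.5 / 54.7^1.25 = 172.1688


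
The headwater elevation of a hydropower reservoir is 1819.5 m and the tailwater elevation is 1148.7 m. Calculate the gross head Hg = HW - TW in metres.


Hg = 1819.5 - 1148.7 = 670.8000 m


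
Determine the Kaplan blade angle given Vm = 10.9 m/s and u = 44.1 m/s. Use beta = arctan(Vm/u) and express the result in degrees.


beta = arctan(10.9 / 44.1) = 13.8833 degrees


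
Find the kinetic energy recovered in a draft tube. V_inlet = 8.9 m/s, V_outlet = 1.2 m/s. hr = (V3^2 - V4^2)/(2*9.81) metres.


hr = (8.9^2 - 1.2^2) / (2*9.81) = 3.9638 m


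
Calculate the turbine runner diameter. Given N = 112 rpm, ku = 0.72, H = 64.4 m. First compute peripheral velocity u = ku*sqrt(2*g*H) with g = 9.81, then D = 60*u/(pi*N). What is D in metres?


u = 0.72 * sqrt(2*9.81*64.4) = 25.5932 m/s
D = 60 * 25.5932 / (pi * 112) = 4.3642 m


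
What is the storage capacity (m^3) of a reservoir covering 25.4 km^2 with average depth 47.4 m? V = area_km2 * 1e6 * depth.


V = 25.4 * 1e6 * 47.4 = 1.2040e+09 m^3


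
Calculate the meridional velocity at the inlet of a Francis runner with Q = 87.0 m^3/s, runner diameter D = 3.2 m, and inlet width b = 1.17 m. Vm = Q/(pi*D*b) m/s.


Vm = 87.0 / (pi * 3.2 * 1.17) = 7.3966 m/s


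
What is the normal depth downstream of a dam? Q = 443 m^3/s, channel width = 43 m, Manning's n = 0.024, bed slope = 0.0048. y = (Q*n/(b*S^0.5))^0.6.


y = (443 * 0.024 / (43 * 0.0048^0.5))^0.6 = 2.1454 m


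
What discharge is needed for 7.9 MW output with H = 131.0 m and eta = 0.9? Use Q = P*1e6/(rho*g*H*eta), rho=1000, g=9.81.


Q = 7.9 * 1e6 / (1000 * 9.81 * 131.0 * 0.9) = 6.8304 m^3/s


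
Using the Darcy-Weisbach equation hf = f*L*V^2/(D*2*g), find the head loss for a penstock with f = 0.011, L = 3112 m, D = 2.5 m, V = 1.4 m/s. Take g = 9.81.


hf = 0.011 * 3112 * 1.4^2 / (2.5 * 2 * 9.81) = 1.3679 m


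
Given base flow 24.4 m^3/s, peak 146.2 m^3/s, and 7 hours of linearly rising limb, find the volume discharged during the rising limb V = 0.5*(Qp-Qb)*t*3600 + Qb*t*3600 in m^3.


V = 0.5*(146.2 - 24.4)*7*3600 + 24.4*7*3600 = 2.1496e+06 m^3


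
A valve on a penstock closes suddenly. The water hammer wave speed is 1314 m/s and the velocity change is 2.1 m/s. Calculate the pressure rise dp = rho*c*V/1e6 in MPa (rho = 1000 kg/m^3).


dp = 1000 * 1314 * 2.1 / 1e6 = 2.7594 MPa


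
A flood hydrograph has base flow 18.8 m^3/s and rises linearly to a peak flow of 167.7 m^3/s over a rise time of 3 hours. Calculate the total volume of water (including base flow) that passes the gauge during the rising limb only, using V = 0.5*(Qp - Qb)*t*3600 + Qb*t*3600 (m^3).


V = 0.5*(167.7 - 18.8)*3*3600 + 18.8*3*3600 = 1.0071e+06 m^3


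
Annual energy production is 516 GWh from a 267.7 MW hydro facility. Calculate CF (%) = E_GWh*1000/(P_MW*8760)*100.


CF = 516 * 1000 / (267.7 * 8760) * 100 = 22.0038 %


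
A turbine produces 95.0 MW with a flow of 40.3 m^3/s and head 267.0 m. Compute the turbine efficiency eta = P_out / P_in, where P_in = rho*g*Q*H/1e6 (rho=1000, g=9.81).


P_in = 1000 * 9.81 * 40.3 * 267.0 / 1e6 = 105.5566 MW
eta = 95.0 / 105.5566 = 0.9000


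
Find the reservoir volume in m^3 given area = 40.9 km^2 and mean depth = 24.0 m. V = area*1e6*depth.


V = 40.9 * 1e6 * 24.0 = 9.8160e+08 m^3


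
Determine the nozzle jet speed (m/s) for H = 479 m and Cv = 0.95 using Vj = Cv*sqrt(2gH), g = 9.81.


Vj = 0.95 * sqrt(2*9.81*479) = 92.0960 m/s


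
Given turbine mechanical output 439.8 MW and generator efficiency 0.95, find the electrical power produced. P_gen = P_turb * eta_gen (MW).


P_gen = 439.8 * 0.95 = 417.8100 MW


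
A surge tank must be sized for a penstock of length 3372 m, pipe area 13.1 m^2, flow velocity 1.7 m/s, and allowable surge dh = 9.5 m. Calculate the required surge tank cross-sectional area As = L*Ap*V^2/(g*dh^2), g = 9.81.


As = 3372 * 13.1 * 1.7^2 / (9.81 * 9.5^2) = 144.1918 m^2


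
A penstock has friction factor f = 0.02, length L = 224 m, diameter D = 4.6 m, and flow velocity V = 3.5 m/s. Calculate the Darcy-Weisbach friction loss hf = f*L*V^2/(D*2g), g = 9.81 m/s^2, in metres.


hf = 0.02 * 224 * 3.5^2 / (4.6 * 2 * 9.81) = 0.6081 m


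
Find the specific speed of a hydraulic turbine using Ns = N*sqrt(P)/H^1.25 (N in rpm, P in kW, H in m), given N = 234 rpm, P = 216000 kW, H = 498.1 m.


Ns = 234 * 216000^0.5 / 498.1^1.25 = 46.2165


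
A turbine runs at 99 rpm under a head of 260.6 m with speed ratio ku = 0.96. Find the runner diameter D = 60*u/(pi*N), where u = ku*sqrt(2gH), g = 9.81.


u = 0.96 * sqrt(2*9.81*260.6) = 68.6448 m/s
D = 60 * 68.6448 / (pi * 99) = 13.2426 m


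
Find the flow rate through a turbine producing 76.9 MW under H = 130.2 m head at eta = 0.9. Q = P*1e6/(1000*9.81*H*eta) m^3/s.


Q = 76.9 * 1e6 / (1000 * 9.81 * 130.2 * 0.9) = 66.8966 m^3/s


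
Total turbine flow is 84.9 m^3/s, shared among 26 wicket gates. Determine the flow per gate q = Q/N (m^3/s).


q = 84.9 / 26 = 3.2654 m^3/s


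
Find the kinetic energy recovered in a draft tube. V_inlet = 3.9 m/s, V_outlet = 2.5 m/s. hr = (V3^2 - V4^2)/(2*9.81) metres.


hr = (3.9^2 - 2.5^2) / (2*9.81) = 0.4567 m


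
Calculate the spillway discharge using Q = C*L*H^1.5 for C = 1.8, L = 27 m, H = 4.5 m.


Q = 1.8 * 27 * 4.5^1.5 = 463.9328 m^3/s


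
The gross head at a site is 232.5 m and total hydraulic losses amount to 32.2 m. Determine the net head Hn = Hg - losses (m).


Hn = 232.5 - 32.2 = 200.3000 m


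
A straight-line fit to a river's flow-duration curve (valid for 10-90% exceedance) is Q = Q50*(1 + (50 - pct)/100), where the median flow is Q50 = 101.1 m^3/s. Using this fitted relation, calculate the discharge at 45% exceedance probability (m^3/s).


Q = 101.1 * (1 + (50 - 45)/100) = 106.1550 m^3/s


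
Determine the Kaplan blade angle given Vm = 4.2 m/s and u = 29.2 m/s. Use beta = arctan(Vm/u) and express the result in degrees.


beta = arctan(4.2 / 29.2) = 8.1850 degrees


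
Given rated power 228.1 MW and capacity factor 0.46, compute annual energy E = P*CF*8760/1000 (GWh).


E = 228.1 * 0.46 * 8760 / 1000 = 919.1518 GWh


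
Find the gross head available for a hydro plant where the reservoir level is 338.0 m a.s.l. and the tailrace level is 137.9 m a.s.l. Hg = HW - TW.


Hg = 338.0 - 137.9 = 200.1000 m


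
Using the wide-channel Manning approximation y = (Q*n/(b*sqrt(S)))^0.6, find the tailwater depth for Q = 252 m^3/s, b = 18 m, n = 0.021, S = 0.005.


y = (252 * 0.021 / (18 * 0.005^0.5))^0.6 = 2.3514 m


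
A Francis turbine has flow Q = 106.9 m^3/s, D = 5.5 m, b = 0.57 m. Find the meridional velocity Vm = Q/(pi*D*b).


Vm = 106.9 / (pi * 5.5 * 0.57) = 10.8540 m/s


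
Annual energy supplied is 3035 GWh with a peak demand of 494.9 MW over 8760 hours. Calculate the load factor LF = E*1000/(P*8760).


LF = 3035 * 1000 / (494.9 * 8760) = 0.7001


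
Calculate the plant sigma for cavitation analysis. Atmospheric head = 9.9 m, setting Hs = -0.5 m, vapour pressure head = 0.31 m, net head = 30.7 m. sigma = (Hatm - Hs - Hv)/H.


sigma = (9.9 - (-0.5) - 0.31) / 30.7 = 0.3287


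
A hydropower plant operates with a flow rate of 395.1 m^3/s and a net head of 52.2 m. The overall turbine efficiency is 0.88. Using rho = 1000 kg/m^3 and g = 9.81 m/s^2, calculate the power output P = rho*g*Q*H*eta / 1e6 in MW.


P = 1000 * 9.81 * 395.1 * 52.2 * 0.88 / 1e6 = 178.0448 MW


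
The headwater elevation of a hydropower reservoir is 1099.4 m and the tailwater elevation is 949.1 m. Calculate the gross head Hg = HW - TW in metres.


Hg = 1099.4 - 949.1 = 150.3000 m


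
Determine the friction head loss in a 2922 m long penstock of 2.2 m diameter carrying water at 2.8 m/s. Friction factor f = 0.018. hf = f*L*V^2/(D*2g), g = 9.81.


hf = 0.018 * 2922 * 2.8^2 / (2.2 * 2 * 9.81) = 9.5532 m


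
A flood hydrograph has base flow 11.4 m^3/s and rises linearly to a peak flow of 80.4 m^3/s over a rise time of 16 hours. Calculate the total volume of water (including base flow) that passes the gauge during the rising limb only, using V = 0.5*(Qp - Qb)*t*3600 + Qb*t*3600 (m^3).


V = 0.5*(80.4 - 11.4)*16*3600 + 11.4*16*3600 = 2.6438e+06 m^3


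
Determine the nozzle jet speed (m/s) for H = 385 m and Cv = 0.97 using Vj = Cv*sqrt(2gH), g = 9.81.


Vj = 0.97 * sqrt(2*9.81*385) = 84.3047 m/s


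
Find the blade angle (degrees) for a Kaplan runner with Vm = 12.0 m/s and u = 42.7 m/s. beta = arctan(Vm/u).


beta = arctan(12.0 / 42.7) = 15.6970 degrees


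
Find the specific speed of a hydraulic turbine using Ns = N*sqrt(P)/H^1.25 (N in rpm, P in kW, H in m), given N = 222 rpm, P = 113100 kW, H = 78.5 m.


Ns = 222 * 113100^0.5 / 78.5^1.25 = 319.5194


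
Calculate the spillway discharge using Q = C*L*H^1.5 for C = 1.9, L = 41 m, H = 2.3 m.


Q = 1.9 * 41 * 2.3^1.5 = 271.7248 m^3/s


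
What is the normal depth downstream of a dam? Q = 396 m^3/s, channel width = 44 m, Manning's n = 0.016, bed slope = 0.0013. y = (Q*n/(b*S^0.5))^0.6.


y = (396 * 0.016 / (44 * 0.0013^0.5))^0.6 = 2.2953 m


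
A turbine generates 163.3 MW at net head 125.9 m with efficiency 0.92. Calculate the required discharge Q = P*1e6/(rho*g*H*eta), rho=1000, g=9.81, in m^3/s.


Q = 163.3 * 1e6 / (1000 * 9.81 * 125.9 * 0.92) = 143.7155 m^3/s


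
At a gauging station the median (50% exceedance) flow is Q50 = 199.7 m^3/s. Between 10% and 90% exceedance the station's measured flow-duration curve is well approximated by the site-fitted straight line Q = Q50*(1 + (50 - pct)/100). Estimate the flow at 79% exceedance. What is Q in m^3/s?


Q = 199.7 * (1 + (50 - 79)/100) = 141.7870 m^3/s


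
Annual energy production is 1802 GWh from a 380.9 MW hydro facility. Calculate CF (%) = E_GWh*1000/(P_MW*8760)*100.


CF = 1802 * 1000 / (380.9 * 8760) * 100 = 54.0057 %


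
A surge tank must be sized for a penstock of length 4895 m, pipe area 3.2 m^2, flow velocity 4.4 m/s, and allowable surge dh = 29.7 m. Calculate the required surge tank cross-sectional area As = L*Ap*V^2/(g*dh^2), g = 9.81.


As = 4895 * 3.2 * 4.4^2 / (9.81 * 29.7^2) = 35.0450 m^2


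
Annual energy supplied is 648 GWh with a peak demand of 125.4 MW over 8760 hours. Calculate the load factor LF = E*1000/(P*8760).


LF = 648 * 1000 / (125.4 * 8760) = 0.5899


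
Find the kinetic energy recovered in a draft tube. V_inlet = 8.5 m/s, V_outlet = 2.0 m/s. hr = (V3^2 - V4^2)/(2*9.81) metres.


hr = (8.5^2 - 2.0^2) / (2*9.81) = 3.4786 m


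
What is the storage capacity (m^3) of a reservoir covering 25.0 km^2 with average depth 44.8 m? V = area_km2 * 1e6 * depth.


V = 25.0 * 1e6 * 44.8 = 1.1200e+09 m^3


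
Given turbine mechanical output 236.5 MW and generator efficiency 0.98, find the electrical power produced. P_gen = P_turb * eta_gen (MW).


P_gen = 236.5 * 0.98 = 231.7700 MW


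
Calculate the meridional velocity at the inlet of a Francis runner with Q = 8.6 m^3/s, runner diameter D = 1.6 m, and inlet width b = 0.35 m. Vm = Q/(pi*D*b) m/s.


Vm = 8.6 / (pi * 1.6 * 0.35) = 4.8883 m/s


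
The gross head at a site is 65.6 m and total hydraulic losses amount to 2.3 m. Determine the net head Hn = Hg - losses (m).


Hn = 65.6 - 2.3 = 63.3000 m


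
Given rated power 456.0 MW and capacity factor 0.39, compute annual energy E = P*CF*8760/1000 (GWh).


E = 456.0 * 0.39 * 8760 / 1000 = 1557.8784 GWh


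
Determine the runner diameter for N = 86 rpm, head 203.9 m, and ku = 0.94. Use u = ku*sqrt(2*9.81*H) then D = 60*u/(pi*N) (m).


u = 0.94 * sqrt(2*9.81*203.9) = 59.4547 m/s
D = 60 * 59.4547 / (pi * 86) = 13.2035 m


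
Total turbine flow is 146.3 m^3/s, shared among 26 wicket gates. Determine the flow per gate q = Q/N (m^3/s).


q = 146.3 / 26 = 5.6269 m^3/s


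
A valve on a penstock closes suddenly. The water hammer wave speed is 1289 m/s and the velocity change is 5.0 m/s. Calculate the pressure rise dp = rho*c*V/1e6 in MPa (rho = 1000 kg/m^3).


dp = 1000 * 1289 * 5.0 / 1e6 = 6.4450 MPa


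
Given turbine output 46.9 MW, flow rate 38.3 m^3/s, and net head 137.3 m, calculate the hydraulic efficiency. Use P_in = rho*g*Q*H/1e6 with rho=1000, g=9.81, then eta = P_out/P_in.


P_in = 1000 * 9.81 * 38.3 * 137.3 / 1e6 = 51.5868 MW
eta = 46.9 / 51.5868 = 0.9091


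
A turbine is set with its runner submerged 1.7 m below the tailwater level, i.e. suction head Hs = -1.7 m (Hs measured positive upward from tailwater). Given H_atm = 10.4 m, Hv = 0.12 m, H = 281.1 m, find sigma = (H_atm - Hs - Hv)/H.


sigma = (10.4 - (-1.7) - 0.12) / 281.1 = 0.0426


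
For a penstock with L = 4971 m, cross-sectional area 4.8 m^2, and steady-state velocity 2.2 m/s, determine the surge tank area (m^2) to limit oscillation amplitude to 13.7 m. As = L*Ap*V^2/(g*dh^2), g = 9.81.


As = 4971 * 4.8 * 2.2^2 / (9.81 * 13.7^2) = 62.7220 m^2


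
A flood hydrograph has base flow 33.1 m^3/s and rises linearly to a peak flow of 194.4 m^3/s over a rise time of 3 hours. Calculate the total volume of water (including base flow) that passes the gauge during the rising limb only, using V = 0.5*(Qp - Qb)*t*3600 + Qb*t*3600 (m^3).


V = 0.5*(194.4 - 33.1)*3*3600 + 33.1*3*3600 = 1.2285e+06 m^3


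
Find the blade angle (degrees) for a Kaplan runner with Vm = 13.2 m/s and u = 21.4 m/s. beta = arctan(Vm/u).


beta = arctan(13.2 / 21.4) = 31.6672 degrees


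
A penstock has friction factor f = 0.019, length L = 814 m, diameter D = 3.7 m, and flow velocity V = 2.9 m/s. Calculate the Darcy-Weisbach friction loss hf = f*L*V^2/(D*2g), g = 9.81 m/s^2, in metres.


hf = 0.019 * 814 * 2.9^2 / (3.7 * 2 * 9.81) = 1.7917 m


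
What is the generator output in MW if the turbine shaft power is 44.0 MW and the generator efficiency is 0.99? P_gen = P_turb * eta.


P_gen = 44.0 * 0.99 = 43.5600 MW


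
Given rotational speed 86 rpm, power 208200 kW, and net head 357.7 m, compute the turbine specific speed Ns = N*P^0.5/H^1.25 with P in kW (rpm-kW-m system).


Ns = 86 * 208200^0.5 / 357.7^1.25 = 25.2255


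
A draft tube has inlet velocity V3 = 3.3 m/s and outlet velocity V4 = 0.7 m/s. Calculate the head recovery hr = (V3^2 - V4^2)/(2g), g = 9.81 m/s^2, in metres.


hr = (3.3^2 - 0.7^2) / (2*9.81) = 0.5301 m


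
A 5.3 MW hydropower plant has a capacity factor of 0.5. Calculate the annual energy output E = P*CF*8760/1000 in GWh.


E = 5.3 * 0.5 * 8760 / 1000 = 23.2140 GWh


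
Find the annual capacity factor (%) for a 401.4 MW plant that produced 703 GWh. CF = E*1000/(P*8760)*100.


CF = 703 * 1000 / (401.4 * 8760) * 100 = 19.9928 %


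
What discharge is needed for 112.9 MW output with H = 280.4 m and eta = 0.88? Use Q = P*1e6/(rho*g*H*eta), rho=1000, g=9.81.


Q = 112.9 * 1e6 / (1000 * 9.81 * 280.4 * 0.88) = 46.6406 m^3/s


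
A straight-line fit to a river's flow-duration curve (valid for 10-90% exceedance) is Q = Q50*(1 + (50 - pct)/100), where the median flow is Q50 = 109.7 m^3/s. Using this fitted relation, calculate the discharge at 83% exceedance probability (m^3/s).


Q = 109.7 * (1 + (50 - 83)/100) = 73.4990 m^3/s


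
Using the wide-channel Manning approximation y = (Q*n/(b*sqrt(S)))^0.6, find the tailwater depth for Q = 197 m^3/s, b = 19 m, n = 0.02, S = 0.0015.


y = (197 * 0.02 / (19 * 0.0015^0.5))^0.6 = 2.7366 m


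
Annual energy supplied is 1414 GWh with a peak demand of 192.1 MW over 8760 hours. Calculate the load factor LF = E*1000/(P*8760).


LF = 1414 * 1000 / (192.1 * 8760) = 0.8403


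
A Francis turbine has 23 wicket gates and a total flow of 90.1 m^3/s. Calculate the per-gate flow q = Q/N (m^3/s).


q = 90.1 / 23 = 3.9174 m^3/s


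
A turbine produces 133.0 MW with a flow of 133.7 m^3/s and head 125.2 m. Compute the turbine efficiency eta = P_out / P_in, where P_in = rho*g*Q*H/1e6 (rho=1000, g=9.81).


P_in = 1000 * 9.81 * 133.7 * 125.2 / 1e6 = 164.2119 MW
eta = 133.0 / 164.2119 = 0.8099


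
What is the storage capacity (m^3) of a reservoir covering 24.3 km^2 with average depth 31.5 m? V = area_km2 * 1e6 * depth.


V = 24.3 * 1e6 * 31.5 = 7.6545e+08 m^3


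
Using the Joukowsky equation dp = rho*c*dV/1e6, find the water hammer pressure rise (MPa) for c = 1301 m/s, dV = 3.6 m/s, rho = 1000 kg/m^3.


dp = 1000 * 1301 * 3.6 / 1e6 = 4.6836 MPa


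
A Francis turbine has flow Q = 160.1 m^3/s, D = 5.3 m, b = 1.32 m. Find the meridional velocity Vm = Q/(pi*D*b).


Vm = 160.1 / (pi * 5.3 * 1.32) = 7.2844 m/s


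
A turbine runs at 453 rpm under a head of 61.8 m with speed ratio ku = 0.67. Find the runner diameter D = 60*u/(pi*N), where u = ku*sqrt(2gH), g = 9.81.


u = 0.67 * sqrt(2*9.81*61.8) = 23.3302 m/s
D = 60 * 23.3302 / (pi * 453) = 0.9836 m


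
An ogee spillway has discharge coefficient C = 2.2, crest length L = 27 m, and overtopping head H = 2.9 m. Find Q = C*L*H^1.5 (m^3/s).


Q = 2.2 * 27 * 2.9^1.5 = 293.3482 m^3/s


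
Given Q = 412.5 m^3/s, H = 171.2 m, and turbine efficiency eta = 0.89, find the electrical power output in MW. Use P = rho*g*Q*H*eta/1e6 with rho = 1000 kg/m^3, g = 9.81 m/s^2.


P = 1000 * 9.81 * 412.5 * 171.2 * 0.89 / 1e6 = 616.5762 MW


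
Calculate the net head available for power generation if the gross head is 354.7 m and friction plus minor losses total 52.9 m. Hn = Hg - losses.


Hn = 354.7 - 52.9 = 301.8000 m


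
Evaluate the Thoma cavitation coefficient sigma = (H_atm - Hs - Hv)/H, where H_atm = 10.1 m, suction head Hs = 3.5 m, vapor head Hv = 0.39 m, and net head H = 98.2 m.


sigma = (10.1 - 3.5 - 0.39) / 98.2 = 0.0632


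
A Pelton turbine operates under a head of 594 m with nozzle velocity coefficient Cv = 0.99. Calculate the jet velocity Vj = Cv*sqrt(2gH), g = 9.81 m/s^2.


Vj = 0.99 * sqrt(2*9.81*594) = 106.8754 m/s


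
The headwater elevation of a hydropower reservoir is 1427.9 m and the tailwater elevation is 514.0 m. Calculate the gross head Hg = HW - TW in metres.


Hg = 1427.9 - 514.0 = 913.9000 m


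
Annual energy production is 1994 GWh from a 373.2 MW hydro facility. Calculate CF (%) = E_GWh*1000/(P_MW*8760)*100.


CF = 1994 * 1000 / (373.2 * 8760) * 100 = 60.9929 %


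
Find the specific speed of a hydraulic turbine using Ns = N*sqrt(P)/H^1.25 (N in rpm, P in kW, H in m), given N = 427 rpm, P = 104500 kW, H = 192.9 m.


Ns = 427 * 104500^0.5 / 192.9^1.25 = 192.0086


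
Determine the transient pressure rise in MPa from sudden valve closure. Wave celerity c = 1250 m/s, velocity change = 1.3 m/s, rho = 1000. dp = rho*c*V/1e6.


dp = 1000 * 1250 * 1.3 / 1e6 = 1.6250 MPa


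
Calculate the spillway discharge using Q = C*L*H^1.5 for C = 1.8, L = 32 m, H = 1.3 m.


Q = 1.8 * 32 * 1.3^1.5 = 85.3763 m^3/s


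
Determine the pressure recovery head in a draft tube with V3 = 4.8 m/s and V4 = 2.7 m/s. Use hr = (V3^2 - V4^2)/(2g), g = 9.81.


hr = (4.8^2 - 2.7^2) / (2*9.81) = 0.8028 m


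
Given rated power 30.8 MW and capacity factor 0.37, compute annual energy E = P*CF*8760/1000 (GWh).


E = 30.8 * 0.37 * 8760 / 1000 = 99.8290 GWh


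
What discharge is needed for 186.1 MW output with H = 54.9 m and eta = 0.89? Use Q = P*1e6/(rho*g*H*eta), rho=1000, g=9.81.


Q = 186.1 * 1e6 / (1000 * 9.81 * 54.9 * 0.89) = 388.2532 m^3/s


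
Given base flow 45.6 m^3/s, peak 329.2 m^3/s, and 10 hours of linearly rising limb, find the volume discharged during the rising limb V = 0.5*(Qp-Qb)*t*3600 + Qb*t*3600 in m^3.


V = 0.5*(329.2 - 45.6)*10*3600 + 45.6*10*3600 = 6.7464e+06 m^3


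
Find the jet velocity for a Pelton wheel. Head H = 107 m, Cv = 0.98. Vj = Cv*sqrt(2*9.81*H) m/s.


Vj = 0.98 * sqrt(2*9.81*107) = 44.9022 m/s


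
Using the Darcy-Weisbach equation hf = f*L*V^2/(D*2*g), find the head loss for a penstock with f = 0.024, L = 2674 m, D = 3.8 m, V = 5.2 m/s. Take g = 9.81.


hf = 0.024 * 2674 * 5.2^2 / (3.8 * 2 * 9.81) = 23.2754 m


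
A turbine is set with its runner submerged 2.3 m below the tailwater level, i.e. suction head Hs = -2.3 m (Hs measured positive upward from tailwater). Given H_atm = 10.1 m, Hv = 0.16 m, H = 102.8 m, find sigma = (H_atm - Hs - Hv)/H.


sigma = (10.1 - (-2.3) - 0.16) / 102.8 = 0.1191


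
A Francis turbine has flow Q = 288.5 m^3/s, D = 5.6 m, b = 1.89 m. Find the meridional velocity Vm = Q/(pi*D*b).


Vm = 288.5 / (pi * 5.6 * 1.89) = 8.6765 m/s


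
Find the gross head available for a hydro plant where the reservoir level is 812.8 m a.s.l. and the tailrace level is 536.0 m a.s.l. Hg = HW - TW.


Hg = 812.8 - 536.0 = 276.8000 m


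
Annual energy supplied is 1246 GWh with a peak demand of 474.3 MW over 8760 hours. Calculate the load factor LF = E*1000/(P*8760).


LF = 1246 * 1000 / (474.3 * 8760) = 0.2999


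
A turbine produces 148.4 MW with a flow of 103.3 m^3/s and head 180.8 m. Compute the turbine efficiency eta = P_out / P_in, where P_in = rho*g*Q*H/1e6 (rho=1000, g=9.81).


P_in = 1000 * 9.81 * 103.3 * 180.8 / 1e6 = 183.2178 MW
eta = 148.4 / 183.2178 = 0.8100


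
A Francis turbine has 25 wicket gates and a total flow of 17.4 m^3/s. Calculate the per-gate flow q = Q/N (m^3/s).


q = 17.4 / 25 = 0.6960 m^3/s


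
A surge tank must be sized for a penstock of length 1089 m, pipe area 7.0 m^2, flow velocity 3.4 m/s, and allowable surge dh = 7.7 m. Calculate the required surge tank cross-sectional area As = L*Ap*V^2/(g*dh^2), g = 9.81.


As = 1089 * 7.0 * 3.4^2 / (9.81 * 7.7^2) = 151.5072 m^2


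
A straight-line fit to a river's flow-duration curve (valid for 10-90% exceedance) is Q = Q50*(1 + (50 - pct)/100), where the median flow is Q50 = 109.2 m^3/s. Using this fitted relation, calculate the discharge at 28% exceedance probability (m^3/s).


Q = 109.2 * (1 + (50 - 28)/100) = 133.2240 m^3/s


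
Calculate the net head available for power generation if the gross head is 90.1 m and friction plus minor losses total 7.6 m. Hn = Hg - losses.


Hn = 90.1 - 7.6 = 82.5000 m


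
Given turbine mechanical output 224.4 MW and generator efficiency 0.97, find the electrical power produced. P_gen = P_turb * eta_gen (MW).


P_gen = 224.4 * 0.97 = 217.6680 MW


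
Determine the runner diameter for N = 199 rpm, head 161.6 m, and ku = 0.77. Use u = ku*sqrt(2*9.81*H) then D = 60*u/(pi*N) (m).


u = 0.77 * sqrt(2*9.81*161.6) = 43.3572 m/s
D = 60 * 43.3572 / (pi * 199) = 4.1611 m


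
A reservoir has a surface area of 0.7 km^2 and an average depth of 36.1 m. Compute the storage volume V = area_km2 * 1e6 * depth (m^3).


V = 0.7 * 1e6 * 36.1 = 2.5270e+07 m^3


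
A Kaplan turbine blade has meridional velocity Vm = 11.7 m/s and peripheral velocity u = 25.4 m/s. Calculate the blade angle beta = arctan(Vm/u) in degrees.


beta = arctan(11.7 / 25.4) = 24.7322 degrees


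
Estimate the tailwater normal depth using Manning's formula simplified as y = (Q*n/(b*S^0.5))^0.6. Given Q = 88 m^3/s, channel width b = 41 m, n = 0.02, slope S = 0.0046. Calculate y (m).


y = (88 * 0.02 / (41 * 0.0046^0.5))^0.6 = 0.7600 m


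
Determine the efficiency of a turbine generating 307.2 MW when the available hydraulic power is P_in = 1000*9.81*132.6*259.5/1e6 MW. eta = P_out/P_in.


P_in = 1000 * 9.81 * 132.6 * 259.5 / 1e6 = 337.5592 MW
eta = 307.2 / 337.5592 = 0.9101


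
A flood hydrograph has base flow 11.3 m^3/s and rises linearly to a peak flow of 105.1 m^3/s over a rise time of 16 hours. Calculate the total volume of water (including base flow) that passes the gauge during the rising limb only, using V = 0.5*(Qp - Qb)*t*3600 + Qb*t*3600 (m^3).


V = 0.5*(105.1 - 11.3)*16*3600 + 11.3*16*3600 = 3.3523e+06 m^3


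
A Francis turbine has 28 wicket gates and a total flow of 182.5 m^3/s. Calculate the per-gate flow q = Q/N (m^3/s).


q = 182.5 / 28 = 6.5179 m^3/s


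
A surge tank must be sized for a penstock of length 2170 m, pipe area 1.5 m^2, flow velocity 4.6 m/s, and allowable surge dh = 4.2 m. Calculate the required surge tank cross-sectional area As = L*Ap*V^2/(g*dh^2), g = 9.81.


As = 2170 * 1.5 * 4.6^2 / (9.81 * 4.2^2) = 398.0147 m^2


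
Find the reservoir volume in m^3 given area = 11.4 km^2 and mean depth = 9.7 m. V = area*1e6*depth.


V = 11.4 * 1e6 * 9.7 = 1.1058e+08 m^3


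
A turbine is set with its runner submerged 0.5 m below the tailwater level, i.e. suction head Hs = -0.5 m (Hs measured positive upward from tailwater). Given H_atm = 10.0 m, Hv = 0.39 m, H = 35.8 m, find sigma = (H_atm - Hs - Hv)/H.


sigma = (10.0 - (-0.5) - 0.39) / 35.8 = 0.2824


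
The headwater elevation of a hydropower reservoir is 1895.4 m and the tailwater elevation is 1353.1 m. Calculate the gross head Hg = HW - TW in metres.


Hg = 1895.4 - 1353.1 = 542.3000 m


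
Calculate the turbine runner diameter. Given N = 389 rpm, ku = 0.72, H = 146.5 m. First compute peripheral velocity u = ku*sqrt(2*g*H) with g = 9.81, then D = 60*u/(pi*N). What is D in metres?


u = 0.72 * sqrt(2*9.81*146.5) = 38.6012 m/s
D = 60 * 38.6012 / (pi * 389) = 1.8952 m


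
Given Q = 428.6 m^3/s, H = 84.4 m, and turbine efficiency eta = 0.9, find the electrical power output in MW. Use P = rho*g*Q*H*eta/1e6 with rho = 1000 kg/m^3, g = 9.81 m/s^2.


P = 1000 * 9.81 * 428.6 * 84.4 * 0.9 / 1e6 = 319.3788 MW


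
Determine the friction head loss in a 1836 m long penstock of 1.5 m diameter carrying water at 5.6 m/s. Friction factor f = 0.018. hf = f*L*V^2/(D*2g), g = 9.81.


hf = 0.018 * 1836 * 5.6^2 / (1.5 * 2 * 9.81) = 35.2153 m


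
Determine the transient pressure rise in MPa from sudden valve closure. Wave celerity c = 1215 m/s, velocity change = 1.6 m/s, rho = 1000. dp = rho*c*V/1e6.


dp = 1000 * 1215 * 1.6 / 1e6 = 1.9440 MPa


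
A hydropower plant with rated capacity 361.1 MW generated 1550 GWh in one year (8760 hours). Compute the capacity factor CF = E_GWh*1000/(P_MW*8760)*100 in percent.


CF = 1550 * 1000 / (361.1 * 8760) * 100 = 49.0005 %


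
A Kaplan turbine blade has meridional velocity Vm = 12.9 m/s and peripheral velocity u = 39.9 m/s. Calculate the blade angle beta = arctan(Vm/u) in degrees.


beta = arctan(12.9 / 39.9) = 17.9164 degrees


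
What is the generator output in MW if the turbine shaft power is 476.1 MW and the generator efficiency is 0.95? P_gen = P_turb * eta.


P_gen = 476.1 * 0.95 = 452.2950 MW


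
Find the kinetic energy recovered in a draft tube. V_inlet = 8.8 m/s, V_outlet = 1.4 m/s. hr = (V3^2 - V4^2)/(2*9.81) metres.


hr = (8.8^2 - 1.4^2) / (2*9.81) = 3.8471 m


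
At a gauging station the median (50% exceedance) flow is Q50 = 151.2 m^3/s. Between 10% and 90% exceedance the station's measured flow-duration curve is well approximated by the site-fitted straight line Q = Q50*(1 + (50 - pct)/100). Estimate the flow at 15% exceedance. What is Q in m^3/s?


Q = 151.2 * (1 + (50 - 15)/100) = 204.1200 m^3/s


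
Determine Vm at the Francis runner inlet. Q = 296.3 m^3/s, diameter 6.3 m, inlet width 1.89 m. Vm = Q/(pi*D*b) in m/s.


Vm = 296.3 / (pi * 6.3 * 1.89) = 7.9210 m/s


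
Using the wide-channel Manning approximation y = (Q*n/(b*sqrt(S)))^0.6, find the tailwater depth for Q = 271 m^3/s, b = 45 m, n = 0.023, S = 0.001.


y = (271 * 0.023 / (45 * 0.001^0.5))^0.6 = 2.4260 m


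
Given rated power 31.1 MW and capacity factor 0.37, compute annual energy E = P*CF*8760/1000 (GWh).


E = 31.1 * 0.37 * 8760 / 1000 = 100.8013 GWh


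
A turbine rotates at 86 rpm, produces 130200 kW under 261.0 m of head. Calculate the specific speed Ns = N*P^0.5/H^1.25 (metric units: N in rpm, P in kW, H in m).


Ns = 86 * 130200^0.5 / 261.0^1.25 = 29.5804


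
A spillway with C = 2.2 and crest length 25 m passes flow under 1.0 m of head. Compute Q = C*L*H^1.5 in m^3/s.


Q = 2.2 * 25 * 1.0^1.5 = 55.0000 m^3/s


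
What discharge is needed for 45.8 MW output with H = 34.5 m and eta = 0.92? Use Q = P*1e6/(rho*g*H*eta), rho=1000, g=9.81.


Q = 45.8 * 1e6 / (1000 * 9.81 * 34.5 * 0.92) = 147.0922 m^3/s


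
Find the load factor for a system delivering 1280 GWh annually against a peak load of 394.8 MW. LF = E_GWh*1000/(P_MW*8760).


LF = 1280 * 1000 / (394.8 * 8760) = 0.3701


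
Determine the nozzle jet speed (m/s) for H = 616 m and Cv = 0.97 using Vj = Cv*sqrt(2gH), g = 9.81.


Vj = 0.97 * sqrt(2*9.81*616) = 106.6379 m/s


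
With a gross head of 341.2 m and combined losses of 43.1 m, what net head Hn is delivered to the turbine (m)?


Hn = 341.2 - 43.1 = 298.1000 m


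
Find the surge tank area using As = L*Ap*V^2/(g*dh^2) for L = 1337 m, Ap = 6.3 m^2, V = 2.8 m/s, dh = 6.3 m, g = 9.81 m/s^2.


As = 1337 * 6.3 * 2.8^2 / (9.81 * 6.3^2) = 169.6047 m^2


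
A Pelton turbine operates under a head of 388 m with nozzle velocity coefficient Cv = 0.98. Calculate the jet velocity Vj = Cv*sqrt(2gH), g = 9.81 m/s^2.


Vj = 0.98 * sqrt(2*9.81*388) = 85.5050 m/s


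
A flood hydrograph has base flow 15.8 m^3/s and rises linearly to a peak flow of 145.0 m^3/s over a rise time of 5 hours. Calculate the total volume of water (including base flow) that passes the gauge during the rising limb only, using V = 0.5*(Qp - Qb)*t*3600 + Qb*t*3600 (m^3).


V = 0.5*(145.0 - 15.8)*5*3600 + 15.8*5*3600 = 1.4472e+06 m^3


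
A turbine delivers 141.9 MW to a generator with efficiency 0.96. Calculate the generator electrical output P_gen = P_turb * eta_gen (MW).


P_gen = 141.9 * 0.96 = 136.2240 MW


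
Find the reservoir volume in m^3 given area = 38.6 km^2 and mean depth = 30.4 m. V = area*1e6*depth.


V = 38.6 * 1e6 * 30.4 = 1.1734e+09 m^3


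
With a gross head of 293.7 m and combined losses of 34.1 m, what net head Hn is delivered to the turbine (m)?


Hn = 293.7 - 34.1 = 259.6000 m


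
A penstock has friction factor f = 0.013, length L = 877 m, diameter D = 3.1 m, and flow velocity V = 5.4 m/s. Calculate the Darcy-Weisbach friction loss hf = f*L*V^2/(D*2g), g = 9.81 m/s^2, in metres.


hf = 0.013 * 877 * 5.4^2 / (3.1 * 2 * 9.81) = 5.4660 m


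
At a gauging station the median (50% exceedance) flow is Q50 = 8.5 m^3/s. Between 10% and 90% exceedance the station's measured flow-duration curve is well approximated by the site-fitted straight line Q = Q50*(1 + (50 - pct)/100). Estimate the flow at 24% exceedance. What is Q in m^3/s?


Q = 8.5 * (1 + (50 - 24)/100) = 10.7100 m^3/s


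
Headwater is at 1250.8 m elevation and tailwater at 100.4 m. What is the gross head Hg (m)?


Hg = 1250.8 - 100.4 = 1150.4000 m


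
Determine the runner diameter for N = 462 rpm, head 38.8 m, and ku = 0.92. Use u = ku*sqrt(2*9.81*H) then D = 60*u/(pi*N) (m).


u = 0.92 * sqrt(2*9.81*38.8) = 25.3836 m/s
D = 60 * 25.3836 / (pi * 462) = 1.0493 m


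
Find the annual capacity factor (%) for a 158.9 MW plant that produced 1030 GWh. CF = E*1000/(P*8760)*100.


CF = 1030 * 1000 / (158.9 * 8760) * 100 = 73.9962 %


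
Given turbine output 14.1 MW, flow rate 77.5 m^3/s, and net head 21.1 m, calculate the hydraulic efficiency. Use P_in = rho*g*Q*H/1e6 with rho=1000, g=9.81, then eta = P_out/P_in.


P_in = 1000 * 9.81 * 77.5 * 21.1 / 1e6 = 16.0418 MW
eta = 14.1 / 16.0418 = 0.8790


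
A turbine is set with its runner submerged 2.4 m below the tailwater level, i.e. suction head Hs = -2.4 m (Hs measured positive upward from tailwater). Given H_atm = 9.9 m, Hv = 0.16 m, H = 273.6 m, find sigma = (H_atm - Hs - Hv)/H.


sigma = (9.9 - (-2.4) - 0.16) / 273.6 = 0.0444


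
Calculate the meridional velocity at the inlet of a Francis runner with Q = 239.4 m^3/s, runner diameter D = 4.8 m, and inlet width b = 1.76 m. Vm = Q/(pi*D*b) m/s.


Vm = 239.4 / (pi * 4.8 * 1.76) = 9.0203 m/s


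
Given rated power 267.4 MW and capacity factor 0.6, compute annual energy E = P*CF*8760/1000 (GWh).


E = 267.4 * 0.6 * 8760 / 1000 = 1405.4544 GWh


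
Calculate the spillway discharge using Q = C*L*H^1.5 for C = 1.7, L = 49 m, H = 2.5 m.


Q = 1.7 * 49 * 2.5^1.5 = 329.2722 m^3/s


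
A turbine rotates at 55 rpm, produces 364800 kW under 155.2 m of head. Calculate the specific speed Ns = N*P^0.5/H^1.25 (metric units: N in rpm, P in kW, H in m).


Ns = 55 * 364800^0.5 / 155.2^1.25 = 60.6423


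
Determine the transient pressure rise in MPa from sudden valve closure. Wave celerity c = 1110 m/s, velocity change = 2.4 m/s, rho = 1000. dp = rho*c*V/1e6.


dp = 1000 * 1110 * 2.4 / 1e6 = 2.6640 MPa


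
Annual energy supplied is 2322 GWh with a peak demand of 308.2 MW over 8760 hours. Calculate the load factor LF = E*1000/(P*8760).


LF = 2322 * 1000 / (308.2 * 8760) = 0.8601


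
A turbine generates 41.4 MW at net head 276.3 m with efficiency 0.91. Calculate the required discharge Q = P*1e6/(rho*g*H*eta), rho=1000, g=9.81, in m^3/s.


Q = 41.4 * 1e6 / (1000 * 9.81 * 276.3 * 0.91) = 16.7845 m^3/s


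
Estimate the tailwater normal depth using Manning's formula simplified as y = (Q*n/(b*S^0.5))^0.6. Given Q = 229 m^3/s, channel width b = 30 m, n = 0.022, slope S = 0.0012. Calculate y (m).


y = (229 * 0.022 / (30 * 0.0012^0.5))^0.6 = 2.5783 m


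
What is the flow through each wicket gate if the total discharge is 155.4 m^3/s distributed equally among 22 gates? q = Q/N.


q = 155.4 / 22 = 7.0636 m^3/s


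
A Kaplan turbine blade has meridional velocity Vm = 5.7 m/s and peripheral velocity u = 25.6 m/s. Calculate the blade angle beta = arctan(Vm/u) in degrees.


beta = arctan(5.7 / 25.6) = 12.5525 degrees


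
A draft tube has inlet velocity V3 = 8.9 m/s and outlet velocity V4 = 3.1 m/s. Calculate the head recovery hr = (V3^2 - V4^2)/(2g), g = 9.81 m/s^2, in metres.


hr = (8.9^2 - 3.1^2) / (2*9.81) = 3.5474 m


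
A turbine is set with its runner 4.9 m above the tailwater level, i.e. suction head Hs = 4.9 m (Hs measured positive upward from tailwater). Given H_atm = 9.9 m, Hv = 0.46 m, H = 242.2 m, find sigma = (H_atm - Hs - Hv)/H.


sigma = (9.9 - 4.9 - 0.46) / 242.2 = 0.0187


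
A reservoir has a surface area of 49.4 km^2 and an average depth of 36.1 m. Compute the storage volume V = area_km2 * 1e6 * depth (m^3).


V = 49.4 * 1e6 * 36.1 = 1.7833e+09 m^3


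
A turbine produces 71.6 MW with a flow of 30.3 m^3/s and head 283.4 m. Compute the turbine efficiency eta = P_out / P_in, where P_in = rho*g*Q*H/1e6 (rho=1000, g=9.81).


P_in = 1000 * 9.81 * 30.3 * 283.4 / 1e6 = 84.2387 MW
eta = 71.6 / 84.2387 = 0.8500


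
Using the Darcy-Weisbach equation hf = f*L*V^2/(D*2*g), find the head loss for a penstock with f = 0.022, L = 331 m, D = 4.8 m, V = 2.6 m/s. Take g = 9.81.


hf = 0.022 * 331 * 2.6^2 / (4.8 * 2 * 9.81) = 0.5227 m


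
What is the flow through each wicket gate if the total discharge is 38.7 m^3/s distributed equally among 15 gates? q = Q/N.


q = 38.7 / 15 = 2.5800 m^3/s


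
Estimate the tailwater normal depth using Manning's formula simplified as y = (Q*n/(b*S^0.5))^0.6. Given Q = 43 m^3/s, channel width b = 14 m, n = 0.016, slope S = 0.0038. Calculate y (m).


y = (43 * 0.016 / (14 * 0.0038^0.5))^0.6 = 0.8729 m


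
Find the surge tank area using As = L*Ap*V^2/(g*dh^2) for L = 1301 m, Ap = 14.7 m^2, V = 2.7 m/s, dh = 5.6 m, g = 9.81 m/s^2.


As = 1301 * 14.7 * 2.7^2 / (9.81 * 5.6^2) = 453.1866 m^2


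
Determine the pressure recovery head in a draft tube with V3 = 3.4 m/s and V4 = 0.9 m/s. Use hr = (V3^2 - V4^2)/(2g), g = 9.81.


hr = (3.4^2 - 0.9^2) / (2*9.81) = 0.5479 m


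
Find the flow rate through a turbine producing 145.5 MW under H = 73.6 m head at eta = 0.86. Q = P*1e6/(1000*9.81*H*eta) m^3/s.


Q = 145.5 * 1e6 / (1000 * 9.81 * 73.6 * 0.86) = 234.3245 m^3/s


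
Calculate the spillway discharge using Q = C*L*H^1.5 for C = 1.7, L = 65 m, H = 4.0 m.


Q = 1.7 * 65 * 4.0^1.5 = 884.0000 m^3/s


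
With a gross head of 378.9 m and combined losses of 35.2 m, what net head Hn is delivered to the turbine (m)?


Hn = 378.9 - 35.2 = 343.7000 m


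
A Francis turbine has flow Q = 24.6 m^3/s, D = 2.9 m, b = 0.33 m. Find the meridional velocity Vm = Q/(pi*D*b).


Vm = 24.6 / (pi * 2.9 * 0.33) = 8.1823 m/s


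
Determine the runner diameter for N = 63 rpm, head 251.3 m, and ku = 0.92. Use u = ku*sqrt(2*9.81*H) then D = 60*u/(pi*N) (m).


u = 0.92 * sqrt(2*9.81*251.3) = 64.6002 m/s
D = 60 * 64.6002 / (pi * 63) = 19.5837 m


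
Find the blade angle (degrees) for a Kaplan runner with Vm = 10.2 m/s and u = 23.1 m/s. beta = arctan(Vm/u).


beta = arctan(10.2 / 23.1) = 23.8243 degrees


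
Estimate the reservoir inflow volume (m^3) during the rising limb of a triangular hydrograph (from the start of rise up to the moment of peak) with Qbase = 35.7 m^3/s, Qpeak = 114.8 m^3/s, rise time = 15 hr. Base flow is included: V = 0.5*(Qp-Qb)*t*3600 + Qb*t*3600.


V = 0.5*(114.8 - 35.7)*15*3600 + 35.7*15*3600 = 4.0635e+06 m^3


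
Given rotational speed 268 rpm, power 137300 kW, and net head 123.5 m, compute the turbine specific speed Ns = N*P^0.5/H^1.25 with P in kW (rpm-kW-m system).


Ns = 268 * 137300^0.5 / 123.5^1.25 = 241.2050


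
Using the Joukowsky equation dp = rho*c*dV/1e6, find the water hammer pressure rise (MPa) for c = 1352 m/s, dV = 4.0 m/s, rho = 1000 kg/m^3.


dp = 1000 * 1352 * 4.0 / 1e6 = 5.4080 MPa


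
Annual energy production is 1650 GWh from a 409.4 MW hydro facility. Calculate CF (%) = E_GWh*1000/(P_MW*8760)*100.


CF = 1650 * 1000 / (409.4 * 8760) * 100 = 46.0079 %


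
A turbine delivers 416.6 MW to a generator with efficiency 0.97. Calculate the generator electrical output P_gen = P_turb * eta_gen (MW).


P_gen = 416.6 * 0.97 = 404.1020 MW


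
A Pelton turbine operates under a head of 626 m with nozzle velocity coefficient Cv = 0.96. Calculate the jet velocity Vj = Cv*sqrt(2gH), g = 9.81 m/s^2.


Vj = 0.96 * sqrt(2*9.81*626) = 106.3917 m/s


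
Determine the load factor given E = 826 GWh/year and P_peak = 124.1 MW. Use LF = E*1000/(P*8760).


LF = 826 * 1000 / (124.1 * 8760) = 0.7598


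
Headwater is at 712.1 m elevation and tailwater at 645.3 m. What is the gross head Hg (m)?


Hg = 712.1 - 645.3 = 66.8000 m


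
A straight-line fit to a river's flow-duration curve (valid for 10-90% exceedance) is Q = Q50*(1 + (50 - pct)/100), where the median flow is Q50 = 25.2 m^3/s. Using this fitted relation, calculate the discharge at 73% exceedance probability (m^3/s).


Q = 25.2 * (1 + (50 - 73)/100) = 19.4040 m^3/s
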